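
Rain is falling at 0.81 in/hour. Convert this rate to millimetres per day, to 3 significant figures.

494 mm/day

0.81 in/hour × 25.4 mm/in × 24 hour/day = 494 mm/day.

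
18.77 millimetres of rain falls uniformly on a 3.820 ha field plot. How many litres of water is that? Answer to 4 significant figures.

Area: 3.820 ha = 38200 m².
1 mm over 1 m² is 1 L, so volume = 18.77 × 38200 = 717014 L ≈ 717000 L.

717000 litres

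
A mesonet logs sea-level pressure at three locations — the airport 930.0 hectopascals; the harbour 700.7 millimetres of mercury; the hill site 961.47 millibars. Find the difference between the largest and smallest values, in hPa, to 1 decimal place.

the harbour: 700.7 mmHg = 934.190 hPa.
the hill site: 961.47 mb = 961.470 hPa.
Spread: 961.470 − 930.000 = 31.5 hPa.

31.5 hPa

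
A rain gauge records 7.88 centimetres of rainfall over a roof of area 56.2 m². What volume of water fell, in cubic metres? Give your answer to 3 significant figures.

4.43 cubic metres

Depth: 7.88 cm × 10 = 78.8 mm.
1 mm over 1 m² is 1 L, so volume = 78.8 × 56.2 = 4428.56 L = 4.43 m³.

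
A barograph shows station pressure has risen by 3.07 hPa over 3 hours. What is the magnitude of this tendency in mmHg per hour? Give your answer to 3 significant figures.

3.07 hPa / 3 h × 0.750062 mmHg/hPa = 0.768 mmHg/h.

0.768 mmHg per hour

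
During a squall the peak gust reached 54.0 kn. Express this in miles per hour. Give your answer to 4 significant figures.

1 kt = 1.15078 mph, so 54.0 × 1.15078 = 62.14 mph.

62.14 mph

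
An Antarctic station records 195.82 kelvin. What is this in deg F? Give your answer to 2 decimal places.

First to °C: -77.33 °C.
Then to °F: -107.19 °F.

-107.19 °F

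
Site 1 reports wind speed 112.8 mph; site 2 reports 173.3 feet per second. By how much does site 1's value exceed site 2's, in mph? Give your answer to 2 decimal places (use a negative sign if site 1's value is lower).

site 2: 173.3 ft/s = 118.1591 mph.
Difference: 112.8000 − 118.1591 = -5.36 mph.

-5.36 mph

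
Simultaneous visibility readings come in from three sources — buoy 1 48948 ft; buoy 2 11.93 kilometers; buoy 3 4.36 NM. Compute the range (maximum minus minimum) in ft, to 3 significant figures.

buoy 2: 11.93 km = 39140.42 ft.
buoy 3: 4.36 nmi = 26491.86 ft.
Spread: 48948.00 − 26491.86 = 22500 ft.

22500 ft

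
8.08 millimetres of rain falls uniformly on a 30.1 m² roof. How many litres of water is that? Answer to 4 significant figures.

243.2 litres

1 mm over 1 m² is 1 L, so volume = 8.08 × 30.1 = 243.208 L ≈ 243.2 L.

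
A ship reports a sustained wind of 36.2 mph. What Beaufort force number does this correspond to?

Beaufort force 7

36.2 mph = 16.2 m/s, which is Beaufort 7 (near gale, 13.9–17.1 m/s).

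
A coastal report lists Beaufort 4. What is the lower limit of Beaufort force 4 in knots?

Beaufort 4 (moderate breeze) spans 11–16 knots.

11 kt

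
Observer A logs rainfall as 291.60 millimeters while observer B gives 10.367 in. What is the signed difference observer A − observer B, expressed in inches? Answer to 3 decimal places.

1.113 in

observer A: 291.60 mm = 11.48031 in.
Difference: 11.48031 − 10.36700 = 1.113 in.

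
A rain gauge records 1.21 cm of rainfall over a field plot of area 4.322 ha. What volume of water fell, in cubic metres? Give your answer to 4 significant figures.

523.0 cubic metres

Depth: 1.21 cm × 10 = 12.1 mm.
Area: 4.322 ha = 43220 m².
1 mm over 1 m² is 1 L, so volume = 12.1 × 43220 = 522962 L = 523.0 m³.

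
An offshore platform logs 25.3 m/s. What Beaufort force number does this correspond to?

Beaufort force 10

25.3 m/s lies in the Beaufort 10 band (storm, 24.5–28.4 m/s).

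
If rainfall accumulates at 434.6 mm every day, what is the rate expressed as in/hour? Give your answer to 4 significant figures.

0.7129 in/hour

434.6 mm/day × 0.0393701 in/mm × 0.0416667 day/hour = 0.7129 in/hour.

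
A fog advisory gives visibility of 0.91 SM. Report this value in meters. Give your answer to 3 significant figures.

1 SM = 1609.34 m, so 0.91 × 1609.34 = 1460 m.

1460 m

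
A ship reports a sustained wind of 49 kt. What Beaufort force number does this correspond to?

Beaufort force 10

49 kt lies in the Beaufort 10 band (storm, 48–55 kt).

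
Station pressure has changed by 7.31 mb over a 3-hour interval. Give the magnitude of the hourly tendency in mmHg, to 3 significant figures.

1.83 mmHg per hour

7.31 mb / 3 h × 0.750062 mmHg/mb = 1.83 mmHg/h.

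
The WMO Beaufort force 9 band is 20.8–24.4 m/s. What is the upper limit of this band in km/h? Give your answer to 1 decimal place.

87.8 km/h

20.8–24.4 m/s × 3.6 = 74.9–87.8 km/h.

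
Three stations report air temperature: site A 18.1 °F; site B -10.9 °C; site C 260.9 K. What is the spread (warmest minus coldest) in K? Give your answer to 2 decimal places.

site A: 18.1 °F = -7.722 °C.
site C: 260.9 K = -12.250 °C.
Spread: (-7.722) − (-12.250) = 4.528 °C.

4.53 K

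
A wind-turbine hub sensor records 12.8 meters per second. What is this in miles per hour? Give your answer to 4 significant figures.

1 m/s = 2.23694 mph, so 12.8 × 2.23694 = 28.63 mph.

28.63 mph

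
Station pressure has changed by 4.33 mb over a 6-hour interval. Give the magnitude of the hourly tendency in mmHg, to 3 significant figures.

4.33 mb / 6 h × 0.750062 mmHg/mb = 0.541 mmHg/h.

0.541 mmHg per hour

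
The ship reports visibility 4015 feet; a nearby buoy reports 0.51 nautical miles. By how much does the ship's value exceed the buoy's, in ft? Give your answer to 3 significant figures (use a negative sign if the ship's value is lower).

916 ft

the buoy: 0.51 nmi = 3098.82 ft.
Difference: 4015.00 − 3098.82 = 916 ft.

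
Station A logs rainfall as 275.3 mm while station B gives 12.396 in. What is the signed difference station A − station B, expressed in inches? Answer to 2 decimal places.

station A: 275.3 mm = 10.8386 in.
Difference: 10.8386 − 12.3960 = -1.56 in.

-1.56 in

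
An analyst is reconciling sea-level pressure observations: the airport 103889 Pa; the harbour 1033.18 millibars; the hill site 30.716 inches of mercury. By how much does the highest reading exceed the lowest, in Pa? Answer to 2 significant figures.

700 Pa

the harbour: 1033.18 mb = 103318.00 Pa.
the hill site: 30.716 inHg = 104016.32 Pa.
Spread: 104016.32 − 103318.00 = 700 Pa.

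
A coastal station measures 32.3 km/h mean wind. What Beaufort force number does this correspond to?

Beaufort force 5

32.3 km/h = 9.0 m/s, which is Beaufort 5 (fresh breeze, 8.0–10.7 m/s).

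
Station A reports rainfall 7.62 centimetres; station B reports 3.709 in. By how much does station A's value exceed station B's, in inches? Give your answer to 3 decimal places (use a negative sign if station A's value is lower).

-0.709 in

station A: 7.62 cm = 3.00000 in.
Difference: 3.00000 − 3.70900 = -0.709 in.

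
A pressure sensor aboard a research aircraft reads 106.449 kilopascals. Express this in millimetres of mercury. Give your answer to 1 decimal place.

1 kPa = 7.50062 mmHg, so 106.449 × 7.50062 = 798.4 mmHg.

798.4 mmHg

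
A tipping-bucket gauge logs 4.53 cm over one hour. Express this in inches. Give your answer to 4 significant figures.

1 cm = 0.393701 in, so 4.53 × 0.393701 = 1.783 in.

1.783 in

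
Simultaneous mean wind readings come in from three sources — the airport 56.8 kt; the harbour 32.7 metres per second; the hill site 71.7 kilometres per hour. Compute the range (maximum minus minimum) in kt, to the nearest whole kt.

25 kt

the harbour: 32.7 m/s = 63.56 kt.
the hill site: 71.7 km/h = 38.71 kt.
Spread: 63.56 − 38.71 = 25 kt.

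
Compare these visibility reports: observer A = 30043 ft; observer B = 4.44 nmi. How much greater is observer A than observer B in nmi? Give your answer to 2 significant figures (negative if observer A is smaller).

observer A: 30043 ft = 4.9444 nmi.
Difference: 4.9444 − 4.4400 = 0.50 nmi.

0.50 nmi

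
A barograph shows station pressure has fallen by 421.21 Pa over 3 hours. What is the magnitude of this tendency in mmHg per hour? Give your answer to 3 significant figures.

1.05 mmHg per hour

421.21 Pa / 3 h × 0.00750062 mmHg/Pa = 1.05 mmHg/h.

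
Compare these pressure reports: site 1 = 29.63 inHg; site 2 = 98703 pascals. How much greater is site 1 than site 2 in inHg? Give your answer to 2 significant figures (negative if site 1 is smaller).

0.48 inHg

site 2: 98703 Pa = 29.1470 inHg.
Difference: 29.6300 − 29.1470 = 0.48 inHg.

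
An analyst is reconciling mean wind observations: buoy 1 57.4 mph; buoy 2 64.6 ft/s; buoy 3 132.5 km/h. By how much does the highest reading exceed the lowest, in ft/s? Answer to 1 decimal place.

56.2 ft/s

buoy 1: 57.4 mph = 84.187 ft/s.
buoy 3: 132.5 km/h = 120.753 ft/s.
Spread: 120.753 − 64.600 = 56.2 ft/s.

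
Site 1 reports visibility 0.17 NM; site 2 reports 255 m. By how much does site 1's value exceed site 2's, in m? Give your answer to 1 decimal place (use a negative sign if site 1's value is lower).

site 1: 0.17 nmi = 314.840 m.
Difference: 314.840 − 255.000 = 59.8 m.

59.8 m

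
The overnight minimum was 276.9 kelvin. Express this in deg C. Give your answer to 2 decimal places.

°C = 276.9 − 273.15 = 3.75 °C.

3.75 °C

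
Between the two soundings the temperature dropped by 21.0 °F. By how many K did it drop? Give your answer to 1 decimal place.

11.7 K

Converting a difference, only the 9/5 scale factor applies: ΔK = 21.0 × 0.5556 = 11.7 K.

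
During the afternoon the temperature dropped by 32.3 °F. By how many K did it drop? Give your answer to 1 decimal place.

Converting a difference, only the 9/5 scale factor applies: ΔK = 32.3 × 0.5556 = 17.9 K.

17.9 K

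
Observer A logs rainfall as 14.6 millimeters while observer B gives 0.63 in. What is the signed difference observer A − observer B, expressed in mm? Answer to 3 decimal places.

-1.402 mm

observer B: 0.63 in = 16.00200 mm.
Difference: 14.60000 − 16.00200 = -1.402 mm.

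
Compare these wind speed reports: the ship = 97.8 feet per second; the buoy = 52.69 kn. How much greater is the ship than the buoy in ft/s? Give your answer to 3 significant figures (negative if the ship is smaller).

8.87 ft/s

the buoy: 52.69 kt = 88.9307 ft/s.
Difference: 97.8000 − 88.9307 = 8.87 ft/s.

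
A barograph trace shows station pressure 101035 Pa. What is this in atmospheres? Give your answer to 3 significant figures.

1 Pa = 9.86923e-06 atm, so 101035 × 9.86923e-06 = 0.997 atm.

0.997 atm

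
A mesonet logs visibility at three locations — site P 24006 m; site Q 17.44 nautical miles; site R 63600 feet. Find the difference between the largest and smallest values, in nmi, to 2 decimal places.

site P: 24006 m = 12.9622 nmi.
site R: 63600 ft = 10.4672 nmi.
Spread: 17.4400 − 10.4672 = 6.97 nmi.

6.97 nmi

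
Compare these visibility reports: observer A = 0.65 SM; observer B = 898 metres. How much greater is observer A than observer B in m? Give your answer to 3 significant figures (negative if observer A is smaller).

148 m

observer A: 0.65 SM = 1046.07 m.
Difference: 1046.07 − 898.00 = 148 m.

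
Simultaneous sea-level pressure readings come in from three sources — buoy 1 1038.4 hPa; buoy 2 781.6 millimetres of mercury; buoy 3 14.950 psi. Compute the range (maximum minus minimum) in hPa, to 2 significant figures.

buoy 2: 781.6 mmHg = 1042.05 hPa.
buoy 3: 14.950 psi = 1030.77 hPa.
Spread: 1042.05 − 1030.77 = 11 hPa.

11 hPa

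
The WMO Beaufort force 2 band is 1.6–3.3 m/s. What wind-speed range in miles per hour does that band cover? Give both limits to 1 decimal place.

1.6–3.3 m/s × 2.237 = 3.6–7.4 mph.

3.6 to 7.4 mph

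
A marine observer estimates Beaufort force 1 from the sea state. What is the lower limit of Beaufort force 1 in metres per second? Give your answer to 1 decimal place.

0.3 m/s

Beaufort 1 (light air) spans 0.3–1.5 m/s.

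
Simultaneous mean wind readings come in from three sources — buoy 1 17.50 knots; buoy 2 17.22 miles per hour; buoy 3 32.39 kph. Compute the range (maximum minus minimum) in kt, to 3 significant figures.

buoy 2: 17.22 mph = 14.9638 kt.
buoy 3: 32.39 km/h = 17.4892 kt.
Spread: 17.5000 − 14.9638 = 2.54 kt.

2.54 kt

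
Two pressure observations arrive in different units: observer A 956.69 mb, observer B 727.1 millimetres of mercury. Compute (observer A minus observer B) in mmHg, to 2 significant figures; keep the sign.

observer A: 956.69 mb = 717.576 mmHg.
Difference: 717.576 − 727.100 = -9.5 mmHg.

-9.5 mmHg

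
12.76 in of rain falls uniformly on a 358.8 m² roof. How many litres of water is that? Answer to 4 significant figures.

Depth: 12.76 in × 25.4 = 324.104 mm.
1 mm over 1 m² is 1 L, so volume = 324.104 × 358.8 = 116288.52 L ≈ 116300 L.

116300 litres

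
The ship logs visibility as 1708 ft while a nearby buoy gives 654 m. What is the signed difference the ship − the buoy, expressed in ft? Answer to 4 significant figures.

the buoy: 654 m = 2145.669 ft.
Difference: 1708.000 − 2145.669 = -437.7 ft.

-437.7 ft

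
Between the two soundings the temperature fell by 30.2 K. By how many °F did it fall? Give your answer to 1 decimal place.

54.4 °F

A change of 1 °C equals a change of 1.8 °F: Δ°F = 30.2 × 1.8 = 54.4 °F.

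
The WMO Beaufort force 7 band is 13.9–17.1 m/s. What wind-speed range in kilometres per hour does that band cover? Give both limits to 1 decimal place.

50.0 to 61.6 km/h

13.9–17.1 m/s × 3.6 = 50.0–61.6 km/h.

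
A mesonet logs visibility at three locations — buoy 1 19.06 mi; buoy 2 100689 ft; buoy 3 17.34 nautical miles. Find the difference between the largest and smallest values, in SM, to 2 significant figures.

0.89 SM

buoy 2: 100689 ft = 19.0699 SM.
buoy 3: 17.34 nmi = 19.9545 SM.
Spread: 19.9545 − 19.0600 = 0.89 SM.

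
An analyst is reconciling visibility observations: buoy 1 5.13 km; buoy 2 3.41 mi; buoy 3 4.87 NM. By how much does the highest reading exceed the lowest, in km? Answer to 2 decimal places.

buoy 2: 3.41 SM = 5.4879 km.
buoy 3: 4.87 nmi = 9.0192 km.
Spread: 9.0192 − 5.1300 = 3.89 km.

3.89 km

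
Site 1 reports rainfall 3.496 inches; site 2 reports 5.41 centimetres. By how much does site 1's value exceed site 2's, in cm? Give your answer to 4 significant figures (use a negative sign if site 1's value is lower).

site 1: 3.496 in = 8.87984 cm.
Difference: 8.87984 − 5.41000 = 3.470 cm.

3.470 cm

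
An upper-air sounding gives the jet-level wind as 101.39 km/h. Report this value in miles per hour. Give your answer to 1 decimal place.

1 km/h = 0.621371 mph, so 101.39 × 0.621371 = 63.0 mph.

63.0 mph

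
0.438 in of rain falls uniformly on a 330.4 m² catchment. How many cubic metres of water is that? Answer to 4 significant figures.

3.676 cubic metres

Depth: 0.438 in × 25.4 = 11.1252 mm.
1 mm over 1 m² is 1 L, so volume = 11.1252 × 330.4 = 3675.7661 L = 3.676 m³.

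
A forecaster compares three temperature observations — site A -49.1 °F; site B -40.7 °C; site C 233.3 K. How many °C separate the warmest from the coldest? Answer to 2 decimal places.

site A: -49.1 °F = -45.056 °C.
site C: 233.3 K = -39.850 °C.
Spread: (-39.850) − (-45.056) = 5.206 °C.

5.21 °C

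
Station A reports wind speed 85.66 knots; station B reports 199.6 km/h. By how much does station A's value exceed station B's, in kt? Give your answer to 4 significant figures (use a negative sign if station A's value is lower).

station B: 199.6 km/h = 107.7754 kt.
Difference: 85.6600 − 107.7754 = -22.12 kt.

-22.12 kt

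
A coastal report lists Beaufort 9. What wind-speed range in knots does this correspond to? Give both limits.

41 to 47 kt

Beaufort 9 (strong gale) spans 41–47 knots.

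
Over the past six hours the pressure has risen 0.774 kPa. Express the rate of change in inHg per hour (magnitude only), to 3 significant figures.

0.0381 inHg per hour

0.774 kPa / 6 h × 0.2953 inHg/kPa = 0.0381 inHg/h.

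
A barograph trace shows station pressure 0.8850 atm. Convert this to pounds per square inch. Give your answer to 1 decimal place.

1 atm = 14.6959 psi, so 0.8850 × 14.6959 = 13.0 psi.

13.0 psi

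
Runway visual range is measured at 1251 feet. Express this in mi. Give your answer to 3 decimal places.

0.237 SM

1 ft = 0.000189394 SM, so 1251 × 0.000189394 = 0.237 SM.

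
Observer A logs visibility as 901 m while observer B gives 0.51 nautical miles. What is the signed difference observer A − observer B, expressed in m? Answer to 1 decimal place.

-43.5 m

observer B: 0.51 nmi = 944.520 m.
Difference: 901.000 − 944.520 = -43.5 m.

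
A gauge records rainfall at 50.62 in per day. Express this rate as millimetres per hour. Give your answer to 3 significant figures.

53.6 mm/hour

50.62 in/day × 25.4 mm/in × 0.0416667 day/hour = 53.6 mm/hour.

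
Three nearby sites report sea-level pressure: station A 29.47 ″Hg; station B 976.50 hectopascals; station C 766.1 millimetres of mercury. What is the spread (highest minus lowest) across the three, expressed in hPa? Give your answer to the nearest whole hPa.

45 hPa

station A: 29.47 inHg = 997.97 hPa.
station C: 766.1 mmHg = 1021.38 hPa.
Spread: 1021.38 − 976.50 = 45 hPa.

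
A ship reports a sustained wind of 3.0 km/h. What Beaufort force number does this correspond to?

Beaufort force 1

3.0 km/h = 0.8 m/s, which is Beaufort 1 (light air, 0.3–1.5 m/s).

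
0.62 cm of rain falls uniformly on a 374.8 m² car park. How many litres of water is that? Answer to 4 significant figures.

2324 litres

Depth: 0.62 cm × 10 = 6.2 mm.
1 mm over 1 m² is 1 L, so volume = 6.2 × 374.8 = 2323.76 L ≈ 2324 L.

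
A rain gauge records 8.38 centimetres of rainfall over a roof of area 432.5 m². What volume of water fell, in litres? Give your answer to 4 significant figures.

Depth: 8.38 cm × 10 = 83.8 mm.
1 mm over 1 m² is 1 L, so volume = 83.8 × 432.5 = 36243.5 L ≈ 36240 L.

36240 litres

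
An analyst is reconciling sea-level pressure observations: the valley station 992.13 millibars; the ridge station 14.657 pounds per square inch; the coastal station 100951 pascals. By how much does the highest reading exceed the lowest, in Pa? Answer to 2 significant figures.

the valley station: 992.13 mb = 99213.00 Pa.
the ridge station: 14.657 psi = 101056.46 Pa.
Spread: 101056.46 − 99213.00 = 1800 Pa.

1800 Pa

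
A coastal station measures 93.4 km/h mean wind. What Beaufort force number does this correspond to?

93.4 km/h = 25.9 m/s, which is Beaufort 10 (storm, 24.5–28.4 m/s).

Beaufort force 10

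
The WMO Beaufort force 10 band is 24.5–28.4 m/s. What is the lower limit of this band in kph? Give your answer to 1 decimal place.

24.5–28.4 m/s × 3.6 = 88.2–102.2 km/h.

88.2 km/h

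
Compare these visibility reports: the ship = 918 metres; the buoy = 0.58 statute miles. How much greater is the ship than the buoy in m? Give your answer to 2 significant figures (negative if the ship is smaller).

-15 m

the buoy: 0.58 SM = 933.42 m.
Difference: 918.00 − 933.42 = -15 m.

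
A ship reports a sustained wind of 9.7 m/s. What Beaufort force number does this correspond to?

Beaufort force 5

9.7 m/s lies in the Beaufort 5 band (fresh breeze, 8.0–10.7 m/s).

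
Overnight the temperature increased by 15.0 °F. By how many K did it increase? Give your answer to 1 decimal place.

8.3 K

For a temperature change the 32° offset cancels: ΔK = 15.0 × 0.5556 = 8.3 K.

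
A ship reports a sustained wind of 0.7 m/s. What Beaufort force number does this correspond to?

Beaufort force 1

0.7 m/s lies in the Beaufort 1 band (light air, 0.3–1.5 m/s).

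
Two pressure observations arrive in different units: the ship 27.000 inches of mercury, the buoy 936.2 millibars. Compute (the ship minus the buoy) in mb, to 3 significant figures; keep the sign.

-21.9 mb

the ship: 27.000 inHg = 914.325 mb.
Difference: 914.325 − 936.200 = -21.9 mb.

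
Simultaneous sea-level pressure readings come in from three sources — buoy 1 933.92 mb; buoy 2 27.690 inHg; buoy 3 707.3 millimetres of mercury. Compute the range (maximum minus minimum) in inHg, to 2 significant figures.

buoy 1: 933.92 mb = 27.5786 inHg.
buoy 3: 707.3 mmHg = 27.8465 inHg.
Spread: 27.8465 − 27.5786 = 0.27 inHg.

0.27 inHg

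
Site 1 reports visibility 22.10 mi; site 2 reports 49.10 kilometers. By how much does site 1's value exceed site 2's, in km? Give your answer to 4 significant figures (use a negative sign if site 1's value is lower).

site 1: 22.10 SM = 35.5665 km.
Difference: 35.5665 − 49.1000 = -13.53 km.

-13.53 km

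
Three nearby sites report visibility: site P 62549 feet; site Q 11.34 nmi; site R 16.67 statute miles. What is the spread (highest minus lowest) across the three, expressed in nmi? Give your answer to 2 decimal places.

site P: 62549 ft = 10.2942 nmi.
site R: 16.67 SM = 14.4858 nmi.
Spread: 14.4858 − 10.2942 = 4.19 nmi.

4.19 nmi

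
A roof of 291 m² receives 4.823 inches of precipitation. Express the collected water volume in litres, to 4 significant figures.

Depth: 4.823 in × 25.4 = 122.5042 mm.
1 mm over 1 m² is 1 L, so volume = 122.5042 × 291 = 35648.722 L ≈ 35650 L.

35650 litres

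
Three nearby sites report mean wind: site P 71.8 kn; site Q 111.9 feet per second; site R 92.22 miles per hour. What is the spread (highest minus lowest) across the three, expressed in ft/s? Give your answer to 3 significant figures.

23.4 ft/s

site P: 71.8 kt = 121.185 ft/s.
site R: 92.22 mph = 135.256 ft/s.
Spread: 135.256 − 111.900 = 23.4 ft/s.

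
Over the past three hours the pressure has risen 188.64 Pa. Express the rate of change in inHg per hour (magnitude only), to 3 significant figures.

0.0186 inHg per hour

188.64 Pa / 3 h × 0.0002953 inHg/Pa = 0.0186 inHg/h.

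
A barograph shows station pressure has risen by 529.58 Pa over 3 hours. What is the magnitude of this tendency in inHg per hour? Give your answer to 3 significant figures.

529.58 Pa / 3 h × 0.0002953 inHg/Pa = 0.0521 inHg/h.

0.0521 inHg per hour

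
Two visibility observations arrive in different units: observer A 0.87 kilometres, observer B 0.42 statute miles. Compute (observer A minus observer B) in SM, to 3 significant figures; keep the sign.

0.121 SM

observer A: 0.87 km = 0.54059 SM.
Difference: 0.54059 − 0.42000 = 0.121 SM.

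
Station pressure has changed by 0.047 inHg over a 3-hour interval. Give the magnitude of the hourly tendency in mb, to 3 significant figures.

0.047 inHg / 3 h × 33.8639 mb/inHg = 0.531 mb/h.

0.531 mb per hour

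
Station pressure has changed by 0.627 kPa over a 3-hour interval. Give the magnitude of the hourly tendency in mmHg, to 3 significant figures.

0.627 kPa / 3 h × 7.50062 mmHg/kPa = 1.57 mmHg/h.

1.57 mmHg per hour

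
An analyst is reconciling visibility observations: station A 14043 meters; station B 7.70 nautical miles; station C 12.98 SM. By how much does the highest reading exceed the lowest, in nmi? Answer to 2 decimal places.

station A: 14043 m = 7.5826 nmi.
station C: 12.98 SM = 11.2793 nmi.
Spread: 11.2793 − 7.5826 = 3.70 nmi.

3.70 nmi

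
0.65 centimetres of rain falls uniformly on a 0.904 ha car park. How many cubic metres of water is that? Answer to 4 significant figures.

58.76 cubic metres

Depth: 0.65 cm × 10 = 6.5 mm.
Area: 0.904 ha = 9040 m².
1 mm over 1 m² is 1 L, so volume = 6.5 × 9040 = 58760 L = 58.76 m³.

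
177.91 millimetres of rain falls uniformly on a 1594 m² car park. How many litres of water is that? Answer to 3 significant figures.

1 mm over 1 m² is 1 L, so volume = 177.91 × 1594 = 283588.54 L ≈ 284000 L.

284000 litres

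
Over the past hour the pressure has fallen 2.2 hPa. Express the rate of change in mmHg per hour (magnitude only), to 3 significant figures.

1.65 mmHg per hour

2.2 hPa / 1 h × 0.750062 mmHg/hPa = 1.65 mmHg/h.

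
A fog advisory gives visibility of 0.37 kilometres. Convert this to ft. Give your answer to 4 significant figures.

1214 ft

1 km = 3280.84 ft, so 0.37 × 3280.84 = 1214 ft.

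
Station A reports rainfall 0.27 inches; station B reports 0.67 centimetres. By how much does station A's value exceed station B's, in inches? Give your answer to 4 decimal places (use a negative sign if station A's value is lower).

0.0062 in

station B: 0.67 cm = 0.263780 in.
Difference: 0.270000 − 0.263780 = 0.0062 in.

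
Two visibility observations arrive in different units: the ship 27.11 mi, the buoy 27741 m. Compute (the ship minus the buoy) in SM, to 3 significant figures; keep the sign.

the buoy: 27741 m = 17.2375 SM.
Difference: 27.1100 − 17.2375 = 9.87 SM.

9.87 SM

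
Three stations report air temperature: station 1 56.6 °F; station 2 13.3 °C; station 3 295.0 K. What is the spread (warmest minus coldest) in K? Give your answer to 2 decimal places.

8.55 K

station 1: 56.6 °F = 13.667 °C.
station 3: 295.0 K = 21.850 °C.
Spread: 21.850 − 13.300 = 8.550 °C.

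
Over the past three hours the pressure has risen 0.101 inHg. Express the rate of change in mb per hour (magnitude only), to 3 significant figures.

0.101 inHg / 3 h × 33.8639 mb/inHg = 1.14 mb/h.

1.14 mb per hour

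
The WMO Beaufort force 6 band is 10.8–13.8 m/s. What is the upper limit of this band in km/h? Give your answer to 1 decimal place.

10.8–13.8 m/s × 3.6 = 38.9–49.7 km/h.

49.7 km/h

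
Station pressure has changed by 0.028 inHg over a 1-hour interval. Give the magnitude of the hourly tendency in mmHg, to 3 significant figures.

0.028 inHg / 1 h × 25.4 mmHg/inHg = 0.711 mmHg/h.

0.711 mmHg per hour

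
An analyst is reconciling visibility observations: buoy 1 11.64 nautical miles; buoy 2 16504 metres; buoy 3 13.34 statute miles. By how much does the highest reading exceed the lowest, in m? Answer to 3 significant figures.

5050 m

buoy 1: 11.64 nmi = 21557.28 m.
buoy 3: 13.34 SM = 21468.65 m.
Spread: 21557.28 − 16504.00 = 5050 m.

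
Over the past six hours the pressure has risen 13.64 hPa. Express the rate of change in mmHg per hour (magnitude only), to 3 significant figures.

1.71 mmHg per hour

13.64 hPa / 6 h × 0.750062 mmHg/hPa = 1.71 mmHg/h.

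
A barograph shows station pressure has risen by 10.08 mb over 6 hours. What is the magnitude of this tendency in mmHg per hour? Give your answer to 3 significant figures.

10.08 mb / 6 h × 0.750062 mmHg/mb = 1.26 mmHg/h.

1.26 mmHg per hour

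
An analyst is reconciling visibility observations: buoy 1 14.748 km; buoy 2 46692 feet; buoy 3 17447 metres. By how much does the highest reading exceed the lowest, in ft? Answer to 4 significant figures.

buoy 1: 14.748 km = 48385.83 ft.
buoy 3: 17447 m = 57240.81 ft.
Spread: 57240.81 − 46692.00 = 10550 ft.

10550 ft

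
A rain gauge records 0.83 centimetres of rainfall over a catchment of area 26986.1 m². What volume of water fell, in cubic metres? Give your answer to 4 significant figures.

Depth: 0.83 cm × 10 = 8.3 mm.
1 mm over 1 m² is 1 L, so volume = 8.3 × 26986.1 = 223984.63 L = 224.0 m³.

224.0 cubic metres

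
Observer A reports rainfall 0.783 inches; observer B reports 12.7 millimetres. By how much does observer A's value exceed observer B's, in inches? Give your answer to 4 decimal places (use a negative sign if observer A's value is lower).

observer B: 12.7 mm = 0.500000 in.
Difference: 0.783000 − 0.500000 = 0.2830 in.

0.2830 in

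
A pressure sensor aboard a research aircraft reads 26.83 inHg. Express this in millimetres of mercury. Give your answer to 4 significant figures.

1 inHg = 25.4 mmHg, so 26.83 × 25.4 = 681.5 mmHg.

681.5 mmHg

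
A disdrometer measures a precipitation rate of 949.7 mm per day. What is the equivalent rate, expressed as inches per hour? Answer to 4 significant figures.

1.558 in/hour

949.7 mm/day × 0.0393701 in/mm × 0.0416667 day/hour = 1.558 in/hour.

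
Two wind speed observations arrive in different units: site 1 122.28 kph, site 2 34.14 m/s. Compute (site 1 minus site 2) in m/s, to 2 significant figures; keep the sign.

site 1: 122.28 km/h = 33.9667 m/s.
Difference: 33.9667 − 34.1400 = -0.17 m/s.

-0.17 m/s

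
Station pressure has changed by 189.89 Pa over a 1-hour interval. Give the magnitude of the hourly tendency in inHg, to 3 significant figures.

189.89 Pa / 1 h × 0.0002953 inHg/Pa = 0.0561 inHg/h.

0.0561 inHg per hour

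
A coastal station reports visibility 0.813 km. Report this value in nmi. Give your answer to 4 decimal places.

0.4390 nmi

1 km = 0.539957 nmi, so 0.813 × 0.539957 = 0.4390 nmi.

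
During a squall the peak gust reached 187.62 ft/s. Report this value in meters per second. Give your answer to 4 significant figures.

57.19 m/s

1 ft/s = 0.3048 m/s, so 187.62 × 0.3048 = 57.19 m/s.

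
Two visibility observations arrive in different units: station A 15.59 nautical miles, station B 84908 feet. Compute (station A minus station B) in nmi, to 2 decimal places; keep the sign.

station B: 84908 ft = 13.9741 nmi.
Difference: 15.5900 − 13.9741 = 1.62 nmi.

1.62 nmi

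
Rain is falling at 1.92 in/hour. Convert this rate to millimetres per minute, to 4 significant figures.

0.8128 mm/minute

1.92 in/hour × 25.4 mm/in × 0.0166667 hour/minute = 0.8128 mm/minute.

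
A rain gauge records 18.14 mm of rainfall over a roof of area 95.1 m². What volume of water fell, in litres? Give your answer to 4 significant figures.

1 mm over 1 m² is 1 L, so volume = 18.14 × 95.1 = 1725.114 L ≈ 1725 L.

1725 litres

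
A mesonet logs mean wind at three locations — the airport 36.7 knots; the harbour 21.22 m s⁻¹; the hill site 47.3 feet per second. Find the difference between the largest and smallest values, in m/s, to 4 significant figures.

the airport: 36.7 kt = 18.88011 m/s.
the hill site: 47.3 ft/s = 14.41704 m/s.
Spread: 21.22000 − 14.41704 = 6.803 m/s.

6.803 m/s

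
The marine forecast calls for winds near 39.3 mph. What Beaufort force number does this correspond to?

Beaufort force 8

39.3 mph = 17.6 m/s, which is Beaufort 8 (gale, 17.2–20.7 m/s).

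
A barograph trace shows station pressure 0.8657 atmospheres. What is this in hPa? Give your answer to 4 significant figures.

877.2 hPa

1 atm = 1013.25 hPa, so 0.8657 × 1013.25 = 877.2 hPa.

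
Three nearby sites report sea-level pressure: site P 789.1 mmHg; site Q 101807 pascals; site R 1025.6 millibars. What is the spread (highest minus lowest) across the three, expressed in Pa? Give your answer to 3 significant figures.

3400 Pa

site P: 789.1 mmHg = 105204.70 Pa.
site R: 1025.6 mb = 102560.00 Pa.
Spread: 105204.70 − 101807.00 = 3400 Pa.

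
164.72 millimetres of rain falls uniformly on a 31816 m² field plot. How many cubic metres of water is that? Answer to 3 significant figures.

5240 cubic metres

1 mm over 1 m² is 1 L, so volume = 164.72 × 31816 = 5240731.5 L = 5240 m³.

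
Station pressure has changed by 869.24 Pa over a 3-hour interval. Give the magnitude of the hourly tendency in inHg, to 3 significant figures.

869.24 Pa / 3 h × 0.0002953 inHg/Pa = 0.0856 inHg/h.

0.0856 inHg per hour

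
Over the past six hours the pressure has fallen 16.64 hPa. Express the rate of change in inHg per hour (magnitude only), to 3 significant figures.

16.64 hPa / 6 h × 0.02953 inHg/hPa = 0.0819 inHg/h.

0.0819 inHg per hour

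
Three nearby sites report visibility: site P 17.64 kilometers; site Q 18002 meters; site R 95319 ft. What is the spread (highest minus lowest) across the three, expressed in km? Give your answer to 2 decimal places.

11.41 km

site Q: 18002 m = 18.0020 km.
site R: 95319 ft = 29.0532 km.
Spread: 29.0532 − 17.6400 = 11.41 km.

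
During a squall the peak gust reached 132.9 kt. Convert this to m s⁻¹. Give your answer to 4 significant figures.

1 kt = 0.514444 m/s, so 132.9 × 0.514444 = 68.37 m/s.

68.37 m/s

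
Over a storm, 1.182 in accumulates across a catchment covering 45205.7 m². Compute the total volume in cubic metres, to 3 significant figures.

1360 cubic metres

Depth: 1.182 in × 25.4 = 30.0228 mm.
1 mm over 1 m² is 1 L, so volume = 30.0228 × 45205.7 = 1357201.7 L = 1360 m³.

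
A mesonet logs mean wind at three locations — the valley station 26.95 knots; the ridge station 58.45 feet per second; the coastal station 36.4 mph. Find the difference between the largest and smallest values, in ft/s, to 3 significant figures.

13.0 ft/s

the valley station: 26.95 kt = 45.486 ft/s.
the coastal station: 36.4 mph = 53.387 ft/s.
Spread: 58.450 − 45.486 = 13.0 ft/s.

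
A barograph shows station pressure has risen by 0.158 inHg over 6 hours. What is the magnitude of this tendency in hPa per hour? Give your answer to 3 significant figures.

0.158 inHg / 6 h × 33.8639 hPa/inHg = 0.892 hPa/h.

0.892 hPa per hour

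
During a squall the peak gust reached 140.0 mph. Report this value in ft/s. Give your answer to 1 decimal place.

1 mph = 1.46667 ft/s, so 140.0 × 1.46667 = 205.3 ft/s.

205.3 ft/s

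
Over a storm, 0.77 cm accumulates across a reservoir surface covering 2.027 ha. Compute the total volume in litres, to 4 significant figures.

156100 litres

Depth: 0.77 cm × 10 = 7.7 mm.
Area: 2.027 ha = 20270 m².
1 mm over 1 m² is 1 L, so volume = 7.7 × 20270 = 156079 L ≈ 156100 L.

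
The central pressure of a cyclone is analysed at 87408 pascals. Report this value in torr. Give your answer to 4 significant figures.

1 Pa = 0.00750062 mmHg, so 87408 × 0.00750062 = 655.6 mmHg.

655.6 mmHg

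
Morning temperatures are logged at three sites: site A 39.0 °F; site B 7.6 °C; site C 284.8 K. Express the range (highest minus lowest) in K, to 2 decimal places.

7.76 K

site A: 39.0 °F = 3.889 °C.
site C: 284.8 K = 11.650 °C.
Spread: 11.650 − 3.889 = 7.761 °C.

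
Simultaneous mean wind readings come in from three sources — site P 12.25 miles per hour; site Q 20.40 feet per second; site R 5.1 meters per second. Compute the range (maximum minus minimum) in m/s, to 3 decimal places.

site P: 12.25 mph = 5.47624 m/s.
site Q: 20.40 ft/s = 6.21792 m/s.
Spread: 6.21792 − 5.10000 = 1.118 m/s.

1.118 m/s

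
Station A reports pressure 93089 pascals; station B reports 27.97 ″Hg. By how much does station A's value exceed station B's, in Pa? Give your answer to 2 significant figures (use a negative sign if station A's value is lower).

station B: 27.97 inHg = 94717.30 Pa.
Difference: 93089.00 − 94717.30 = -1600 Pa.

-1600 Pa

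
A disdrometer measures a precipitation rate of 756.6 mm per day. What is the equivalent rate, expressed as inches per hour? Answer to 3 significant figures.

756.6 mm/day × 0.0393701 in/mm × 0.0416667 day/hour = 1.24 in/hour.

1.24 in/hour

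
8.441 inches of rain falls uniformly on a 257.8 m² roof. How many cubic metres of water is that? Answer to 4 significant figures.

55.27 cubic metres

Depth: 8.441 in × 25.4 = 214.4014 mm.
1 mm over 1 m² is 1 L, so volume = 214.4014 × 257.8 = 55272.681 L = 55.27 m³.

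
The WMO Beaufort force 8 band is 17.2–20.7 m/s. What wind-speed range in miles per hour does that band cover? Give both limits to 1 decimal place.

38.5 to 46.3 mph

17.2–20.7 m/s × 2.237 = 38.5–46.3 mph.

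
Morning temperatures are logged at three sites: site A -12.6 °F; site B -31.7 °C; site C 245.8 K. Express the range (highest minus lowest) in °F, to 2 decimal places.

site A: -12.6 °F = -24.778 °C.
site C: 245.8 K = -27.350 °C.
Spread: (-24.778) − (-31.700) = 6.922 °C = 12.46 °F.

12.46 °F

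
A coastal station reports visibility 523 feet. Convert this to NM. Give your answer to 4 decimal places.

1 ft = 0.000164579 nmi, so 523 × 0.000164579 = 0.0861 nmi.

0.0861 nmi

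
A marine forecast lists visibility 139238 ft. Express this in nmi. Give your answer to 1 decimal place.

22.9 nmi

1 ft = 0.000164579 nmi, so 139238 × 0.000164579 = 22.9 nmi.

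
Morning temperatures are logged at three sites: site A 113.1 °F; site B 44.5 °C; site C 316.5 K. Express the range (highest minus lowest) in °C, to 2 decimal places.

site A: 113.1 °F = 45.056 °C.
site C: 316.5 K = 43.350 °C.
Spread: 45.056 − 43.350 = 1.706 °C.

1.71 °C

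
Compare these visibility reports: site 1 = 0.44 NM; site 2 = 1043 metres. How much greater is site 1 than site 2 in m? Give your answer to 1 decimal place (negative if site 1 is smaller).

-228.1 m

site 1: 0.44 nmi = 814.880 m.
Difference: 814.880 − 1043.000 = -228.1 m.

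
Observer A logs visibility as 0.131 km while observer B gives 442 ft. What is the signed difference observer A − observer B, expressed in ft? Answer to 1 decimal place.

-12.2 ft

observer A: 0.131 km = 429.790 ft.
Difference: 429.790 − 442.000 = -12.2 ft.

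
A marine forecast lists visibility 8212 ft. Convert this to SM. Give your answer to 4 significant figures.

1.555 SM

1 ft = 0.000189394 SM, so 8212 × 0.000189394 = 1.555 SM.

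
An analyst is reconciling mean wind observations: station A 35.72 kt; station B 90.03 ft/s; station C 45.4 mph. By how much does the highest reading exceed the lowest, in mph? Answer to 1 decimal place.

station A: 35.72 kt = 41.106 mph.
station B: 90.03 ft/s = 61.384 mph.
Spread: 61.384 − 41.106 = 20.3 mph.

20.3 mph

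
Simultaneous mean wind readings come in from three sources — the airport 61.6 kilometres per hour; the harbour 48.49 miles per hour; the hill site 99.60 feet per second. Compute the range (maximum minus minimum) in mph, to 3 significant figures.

the airport: 61.6 km/h = 38.276 mph.
the hill site: 99.60 ft/s = 67.909 mph.
Spread: 67.909 − 38.276 = 29.6 mph.

29.6 mph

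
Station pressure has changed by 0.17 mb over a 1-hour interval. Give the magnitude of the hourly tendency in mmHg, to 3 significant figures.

0.17 mb / 1 h × 0.750062 mmHg/mb = 0.128 mmHg/h.

0.128 mmHg per hour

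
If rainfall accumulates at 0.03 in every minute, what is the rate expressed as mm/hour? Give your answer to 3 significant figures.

0.03 in/minute × 25.4 mm/in × 60 minute/hour = 45.7 mm/hour.

45.7 mm/hour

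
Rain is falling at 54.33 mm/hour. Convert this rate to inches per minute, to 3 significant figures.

0.0356 in/minute

54.33 mm/hour × 0.0393701 in/mm × 0.0166667 hour/minute = 0.0356 in/minute.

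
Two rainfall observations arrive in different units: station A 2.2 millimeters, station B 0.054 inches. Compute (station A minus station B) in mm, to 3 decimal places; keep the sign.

0.828 mm

station B: 0.054 in = 1.37160 mm.
Difference: 2.20000 − 1.37160 = 0.828 mm.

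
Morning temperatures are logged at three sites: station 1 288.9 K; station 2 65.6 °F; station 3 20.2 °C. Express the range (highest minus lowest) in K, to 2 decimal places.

station 1: 288.9 K = 15.750 °C.
station 2: 65.6 °F = 18.667 °C.
Spread: 20.200 − 15.750 = 4.450 °C.

4.45 K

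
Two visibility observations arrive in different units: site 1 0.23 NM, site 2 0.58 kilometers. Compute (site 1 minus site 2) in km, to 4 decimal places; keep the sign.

site 1: 0.23 nmi = 0.425960 km.
Difference: 0.425960 − 0.580000 = -0.1540 km.

-0.1540 km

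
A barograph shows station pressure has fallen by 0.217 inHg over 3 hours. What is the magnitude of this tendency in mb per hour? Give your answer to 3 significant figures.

2.45 mb per hour

0.217 inHg / 3 h × 33.8639 mb/inHg = 2.45 mb/h.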